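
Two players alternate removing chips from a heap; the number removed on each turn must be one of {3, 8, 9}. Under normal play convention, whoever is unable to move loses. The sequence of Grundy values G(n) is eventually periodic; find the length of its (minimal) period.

17

G(0) = 0
G(1) = mex{} = 0
G(2) = mex{} = 0
G(3) = mex{0} = 1
G(4) = mex{0} = 1
G(5) = mex{0} = 1
G(6) = mex{1} = 0
G(7) = mex{1} = 0
G(8) = mex{1,0} = 2
G(9) = mex{0,0,0} = 1
G(10) = mex{0,0,0} = 1
G(11) = mex{2,1,0} = 3
G(12) = mex{1,1,1} = 0
G(13) = mex{1,1,1} = 0
G(14) = mex{3,0,1} = 2
G(15) = mex{0,0,0} = 1
G(16) = mex{0,2,0} = 1
G(17) = mex{2,1,2} = 0
G(18) = mex{1,1,1} = 0
G(19) = mex{1,3,1} = 0
G(20) = mex{0,0,3} = 1
G(21) = mex{0,0,0} = 1
G(22) = mex{0,2,0} = 1
G(23) = mex{1,1,2} = 0
G(24) = mex{1,1,1} = 0
G(25) = mex{1,0,1} = 2
G(26) = mex{0,0,0} = 1
G(27) = mex{0,0,0} = 1
G(28) = mex{2,1,0} = 3
G(29) = mex{1,1,1} = 0
G(30) = mex{1,1,1} = 0
G(31) = mex{3,0,1} = 2
G(32) = mex{0,0,0} = 1
G(33) = mex{0,2,0} = 1
G(34) = mex{2,1,2} = 0
G(35) = mex{1,1,1} = 0
G(n+17) = G(n) holds for n = 0,…,8 (a full window of length max(S) = 9), so the sequence is purely periodic with period 17.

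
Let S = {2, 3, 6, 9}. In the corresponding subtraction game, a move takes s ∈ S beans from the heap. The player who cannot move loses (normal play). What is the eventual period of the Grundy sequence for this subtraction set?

n :  0  1  2  3  4  5  6  7  8  9 10 11 12 13 14 15 16 17 18 19 20 21 22 23 24 25
G :  0  0  1  1  2  0  3  1  2  2  3  3  0  0  1  1  2  0  3  1  2  2  3  3  0  0
G(n+12) = G(n) holds for n = 0,…,8 (a full window of length max(S) = 9), so the sequence is purely periodic with period 12.

12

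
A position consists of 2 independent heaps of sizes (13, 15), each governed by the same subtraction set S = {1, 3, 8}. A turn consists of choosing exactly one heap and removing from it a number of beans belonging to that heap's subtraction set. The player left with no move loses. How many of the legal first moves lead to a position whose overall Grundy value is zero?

0

All heaps use S = {1, 3, 8}:
n :  0  1  2  3  4  5  6  7  8  9 10 11 12 13 14 15
G :  0  1  0  1  0  1  0  1  2  3  2  0  1  0  1  0
Heap A: G(13) = 0.
Heap B: G(15) = 0.
Combined Grundy value = 0 ⊕ 0 = 0.
A winning move leaves total XOR = 0, i.e. changes one component's Grundy value g to g ⊕ X where X is the current total.
Heap A: target g' = 0⊕0 = 0, but every legal move changes the Grundy value (mex property), so 0 moves.
Heap B: target g' = 0⊕0 = 0, but every legal move changes the Grundy value (mex property), so 0 moves.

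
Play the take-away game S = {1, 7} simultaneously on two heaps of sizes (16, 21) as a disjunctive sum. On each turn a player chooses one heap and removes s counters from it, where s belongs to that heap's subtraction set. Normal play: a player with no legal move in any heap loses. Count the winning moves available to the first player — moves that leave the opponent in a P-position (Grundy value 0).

4

All heaps use S = {1, 7}:
G(0) = 0
G(1) = mex{0} = 1
G(2) = mex{1} = 0
G(3) = mex{0} = 1
G(4) = mex{1} = 0
G(5) = mex{0} = 1
G(6) = mex{1} = 0
G(7) = mex{0,0} = 1
G(8) = mex{1,1} = 0
G(9) = mex{0,0} = 1
G(10) = mex{1,1} = 0
G(11) = mex{0,0} = 1
G(12) = mex{1,1} = 0
G(13) = mex{0,0} = 1
G(14) = mex{1,1} = 0
G(15) = mex{0,0} = 1
G(16) = mex{1,1} = 0
G(17) = mex{0,0} = 1
G(18) = mex{1,1} = 0
G(19) = mex{0,0} = 1
G(20) = mex{1,1} = 0
G(21) = mex{0,0} = 1
Heap A: G(16) = 0.
Heap B: G(21) = 1.
Combined Grundy value = 0 ⊕ 1 = 1.
A winning move leaves total XOR = 0, i.e. changes one component's Grundy value g to g ⊕ X where X is the current total.
Heap A: need g' = 0⊕1 = 1. Options: 16−1→G=1, 16−7→G=1. Hits: 2.
Heap B: need g' = 1⊕1 = 0. Options: 21−1→G=0, 21−7→G=0. Hits: 2.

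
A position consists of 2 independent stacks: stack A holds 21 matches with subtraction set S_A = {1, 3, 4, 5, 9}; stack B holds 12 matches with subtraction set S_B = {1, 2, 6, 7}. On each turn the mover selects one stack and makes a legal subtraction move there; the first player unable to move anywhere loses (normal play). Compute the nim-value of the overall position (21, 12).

Stack A, S = {1, 3, 4, 5, 9}:
G(0) = 0
G(1) = mex{0} = 1
G(2) = mex{1} = 0
G(3) = mex{0,0} = 1
G(4) = mex{1,1,0} = 2
G(5) = mex{2,0,1,0} = 3
G(6) = mex{3,1,0,1} = 2
G(7) = mex{2,2,1,0} = 3
G(8) = mex{3,3,2,1} = 0
G(9) = mex{0,2,3,2,0} = 1
G(10) = mex{1,3,2,3,1} = 0
G(11) = mex{0,0,3,2,0} = 1
G(12) = mex{1,1,0,3,1} = 2
G(13) = mex{2,0,1,0,2} = 3
G(14) = mex{3,1,0,1,3} = 2
G(15) = mex{2,2,1,0,2} = 3
G(16) = mex{3,3,2,1,3} = 0
G(17) = mex{0,2,3,2,0} = 1
G(18) = mex{1,3,2,3,1} = 0
G(19) = mex{0,0,3,2,0} = 1
G(20) = mex{1,1,0,3,1} = 2
G(21) = mex{2,0,1,0,2} = 3
G_A(21) = 3.
Stack B, S = {1, 2, 6, 7}:
G(0) = 0
G(1) = mex{0} = 1
G(2) = mex{1,0} = 2
G(3) = mex{2,1} = 0
G(4) = mex{0,2} = 1
G(5) = mex{1,0} = 2
G(6) = mex{2,1,0} = 3
G(7) = mex{3,2,1,0} = 4
G(8) = mex{4,3,2,1} = 0
G(9) = mex{0,4,0,2} = 1
G(10) = mex{1,0,1,0} = 2
G(11) = mex{2,1,2,1} = 0
G(12) = mex{0,2,3,2} = 1
G_B(12) = 1.
Combined Grundy value = 3 ⊕ 1 = 2.

2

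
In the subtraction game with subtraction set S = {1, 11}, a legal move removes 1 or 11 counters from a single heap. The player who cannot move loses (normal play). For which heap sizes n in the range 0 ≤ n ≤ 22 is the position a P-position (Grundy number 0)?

0, 2, 4, 6, 8, 10, 12, 14, 16, 18, 20, 22

n :  0  1  2  3  4  5  6  7  8  9 10 11 12 13 14 15 16 17 18 19 20 21 22
G :  0  1  0  1  0  1  0  1  0  1  0  1  0  1  0  1  0  1  0  1  0  1  0
P-positions are exactly the n with G(n) = 0.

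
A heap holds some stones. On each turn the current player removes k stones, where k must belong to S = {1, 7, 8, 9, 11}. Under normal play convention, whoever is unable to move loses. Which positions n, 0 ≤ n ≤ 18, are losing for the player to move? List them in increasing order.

G(0) = 0
G(1) = mex{0} = 1
G(2) = mex{1} = 0
G(3) = mex{0} = 1
G(4) = mex{1} = 0
G(5) = mex{0} = 1
G(6) = mex{1} = 0
G(7) = mex{0,0} = 1
G(8) = mex{1,1,0} = 2
G(9) = mex{2,0,1,0} = 3
G(10) = mex{3,1,0,1} = 2
G(11) = mex{2,0,1,0,0} = 3
G(12) = mex{3,1,0,1,1} = 2
G(13) = mex{2,0,1,0,0} = 3
G(14) = mex{3,1,0,1,1} = 2
G(15) = mex{2,2,1,0,0} = 3
G(16) = mex{3,3,2,1,1} = 0
G(17) = mex{0,2,3,2,0} = 1
G(18) = mex{1,3,2,3,1} = 0
P-positions are exactly the n with G(n) = 0.

0, 2, 4, 6, 16, 18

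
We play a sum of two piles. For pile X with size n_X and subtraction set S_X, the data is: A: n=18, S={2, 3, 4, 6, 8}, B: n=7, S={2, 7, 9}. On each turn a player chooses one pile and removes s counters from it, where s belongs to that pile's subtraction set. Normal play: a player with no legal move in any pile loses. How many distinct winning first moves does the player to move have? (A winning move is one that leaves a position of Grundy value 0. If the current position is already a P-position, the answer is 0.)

Pile A, S = {2, 3, 4, 6, 8}:
G(0) = 0
G(1) = mex{} = 0
G(2) = mex{0} = 1
G(3) = mex{0,0} = 1
G(4) = mex{1,0,0} = 2
G(5) = mex{1,1,0} = 2
G(6) = mex{2,1,1,0} = 3
G(7) = mex{2,2,1,0} = 3
G(8) = mex{3,2,2,1,0} = 4
G(9) = mex{3,3,2,1,0} = 4
G(10) = mex{4,3,3,2,1} = 0
G(11) = mex{4,4,3,2,1} = 0
G(12) = mex{0,4,4,3,2} = 1
G(13) = mex{0,0,4,3,2} = 1
G(14) = mex{1,0,0,4,3} = 2
G(15) = mex{1,1,0,4,3} = 2
G(16) = mex{2,1,1,0,4} = 3
G(17) = mex{2,2,1,0,4} = 3
G(18) = mex{3,2,2,1,0} = 4
G_A(18) = 4.
Pile B, S = {2, 7, 9}:
n : 0 1 2 3 4 5 6 7
G : 0 0 1 1 0 0 1 1
G_B(7) = 1.
Combined Grundy value = 4 ⊕ 1 = 5.
A winning move leaves total XOR = 0, i.e. changes one component's Grundy value g to g ⊕ X where X is the current total.
Pile A: need g' = 4⊕5 = 1. Options: 18−2→G=3, 18−3→G=2, 18−4→G=2, 18−6→G=1, 18−8→G=0. Hits: 1.
Pile B: need g' = 1⊕5 = 4. Options: 7−2→G=0, 7−7→G=0. Hits: 0.

1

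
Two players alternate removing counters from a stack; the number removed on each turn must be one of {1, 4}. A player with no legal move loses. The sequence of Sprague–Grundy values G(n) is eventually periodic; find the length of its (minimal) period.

n :  0  1  2  3  4  5  6  7  8  9 10 11 12 13 14
G :  0  1  0  1  2  0  1  0  1  2  0  1  0  1  2
G(n+5) = G(n) holds for n = 0,…,3 (a full window of length max(S) = 4), so the sequence is purely periodic with period 5.

5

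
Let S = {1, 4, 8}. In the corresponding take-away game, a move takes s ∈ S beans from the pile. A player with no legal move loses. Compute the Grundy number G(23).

2

G(0) = 0
G(1) = mex{0} = 1
G(2) = mex{1} = 0
G(3) = mex{0} = 1
G(4) = mex{1,0} = 2
G(5) = mex{2,1} = 0
G(6) = mex{0,0} = 1
G(7) = mex{1,1} = 0
G(8) = mex{0,2,0} = 1
G(9) = mex{1,0,1} = 2
G(10) = mex{2,1,0} = 3
G(11) = mex{3,0,1} = 2
G(12) = mex{2,1,2} = 0
G(13) = mex{0,2,0} = 1
G(14) = mex{1,3,1} = 0
G(15) = mex{0,2,0} = 1
G(16) = mex{1,0,1} = 2
G(17) = mex{2,1,2} = 0
G(18) = mex{0,0,3} = 1
G(19) = mex{1,1,2} = 0
G(20) = mex{0,2,0} = 1
G(21) = mex{1,0,1} = 2
G(22) = mex{2,1,0} = 3
G(23) = mex{3,0,1} = 2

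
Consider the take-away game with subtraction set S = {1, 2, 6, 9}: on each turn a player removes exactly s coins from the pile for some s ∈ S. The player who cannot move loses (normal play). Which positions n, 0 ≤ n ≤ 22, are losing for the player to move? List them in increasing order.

n :  0  1  2  3  4  5  6  7  8  9 10 11 12 13 14 15 16 17 18 19 20 21 22
G :  0  1  2  0  1  2  3  0  1  2  0  1  2  3  0  1  2  0  1  2  3  0  1
P-positions are exactly the n with G(n) = 0.

0, 3, 7, 10, 14, 17, 21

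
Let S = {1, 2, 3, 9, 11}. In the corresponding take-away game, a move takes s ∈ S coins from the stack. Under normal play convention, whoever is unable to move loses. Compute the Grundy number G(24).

0

n :  0  1  2  3  4  5  6  7  8  9 10 11 12 13 14 15 16 17 18 19 20 21 22 23 24
G :  0  1  2  3  0  1  2  3  0  1  2  3  0  1  2  3  0  1  2  3  0  1  2  3  0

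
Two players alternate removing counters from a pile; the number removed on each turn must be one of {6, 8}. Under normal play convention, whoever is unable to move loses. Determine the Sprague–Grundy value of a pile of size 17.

0

n :  0  1  2  3  4  5  6  7  8  9 10 11 12 13 14 15 16 17
G :  0  0  0  0  0  0  1  1  1  1  1  1  2  2  0  0  0  0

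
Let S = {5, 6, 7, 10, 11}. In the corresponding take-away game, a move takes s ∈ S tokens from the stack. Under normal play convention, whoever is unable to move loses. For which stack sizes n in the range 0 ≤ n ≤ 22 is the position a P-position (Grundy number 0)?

G(0) = 0
G(1) = mex{} = 0
G(2) = mex{} = 0
G(3) = mex{} = 0
G(4) = mex{} = 0
G(5) = mex{0} = 1
G(6) = mex{0,0} = 1
G(7) = mex{0,0,0} = 1
G(8) = mex{0,0,0} = 1
G(9) = mex{0,0,0} = 1
G(10) = mex{1,0,0,0} = 2
G(11) = mex{1,1,0,0,0} = 2
G(12) = mex{1,1,1,0,0} = 2
G(13) = mex{1,1,1,0,0} = 2
G(14) = mex{1,1,1,0,0} = 2
G(15) = mex{2,1,1,1,0} = 3
G(16) = mex{2,2,1,1,1} = 0
G(17) = mex{2,2,2,1,1} = 0
G(18) = mex{2,2,2,1,1} = 0
G(19) = mex{2,2,2,1,1} = 0
G(20) = mex{3,2,2,2,1} = 0
G(21) = mex{0,3,2,2,2} = 1
G(22) = mex{0,0,3,2,2} = 1
P-positions are exactly the n with G(n) = 0.

0, 1, 2, 3, 4, 16, 17, 18, 19, 20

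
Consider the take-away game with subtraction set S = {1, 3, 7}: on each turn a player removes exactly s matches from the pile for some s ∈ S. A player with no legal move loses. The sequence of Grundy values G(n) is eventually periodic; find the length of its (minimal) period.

2

G(0) = 0
G(1) = mex{0} = 1
G(2) = mex{1} = 0
G(3) = mex{0,0} = 1
G(4) = mex{1,1} = 0
G(5) = mex{0,0} = 1
G(6) = mex{1,1} = 0
G(7) = mex{0,0,0} = 1
G(8) = mex{1,1,1} = 0
G(9) = mex{0,0,0} = 1
G(10) = mex{1,1,1} = 0
G(11) = mex{0,0,0} = 1
G(12) = mex{1,1,1} = 0
G(13) = mex{0,0,0} = 1
G(14) = mex{1,1,1} = 0
G(n+2) = G(n) holds for n = 0,…,6 (a full window of length max(S) = 7), so the sequence is purely periodic with period 2.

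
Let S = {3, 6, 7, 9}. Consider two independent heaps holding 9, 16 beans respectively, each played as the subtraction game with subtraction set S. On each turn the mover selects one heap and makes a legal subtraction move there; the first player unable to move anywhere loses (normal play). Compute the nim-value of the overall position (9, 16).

All heaps use S = {3, 6, 7, 9}:
G(0) = 0
G(1) = mex{} = 0
G(2) = mex{} = 0
G(3) = mex{0} = 1
G(4) = mex{0} = 1
G(5) = mex{0} = 1
G(6) = mex{1,0} = 2
G(7) = mex{1,0,0} = 2
G(8) = mex{1,0,0} = 2
G(9) = mex{2,1,0,0} = 3
G(10) = mex{2,1,1,0} = 3
G(11) = mex{2,1,1,0} = 3
G(12) = mex{3,2,1,1} = 0
G(13) = mex{3,2,2,1} = 0
G(14) = mex{3,2,2,1} = 0
G(15) = mex{0,3,2,2} = 1
G(16) = mex{0,3,3,2} = 1
Heap A: G(9) = 3.
Heap B: G(16) = 1.
Combined Grundy value = 3 ⊕ 1 = 2.

2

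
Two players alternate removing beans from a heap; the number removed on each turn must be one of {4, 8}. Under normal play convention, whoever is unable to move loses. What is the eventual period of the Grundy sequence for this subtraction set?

12

n :  0  1  2  3  4  5  6  7  8  9 10 11 12 13 14 15 16 17 18 19 20 21 22 23 24 25
G :  0  0  0  0  1  1  1  1  2  2  2  2  0  0  0  0  1  1  1  1  2  2  2  2  0  0
G(n+12) = G(n) holds for n = 0,…,7 (a full window of length max(S) = 8), so the sequence is purely periodic with period 12.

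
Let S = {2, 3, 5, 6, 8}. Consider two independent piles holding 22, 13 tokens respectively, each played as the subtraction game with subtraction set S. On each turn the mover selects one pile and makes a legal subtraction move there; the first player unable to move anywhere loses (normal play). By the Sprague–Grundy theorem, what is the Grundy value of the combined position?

0

All piles use S = {2, 3, 5, 6, 8}:
G(0) = 0
G(1) = mex{} = 0
G(2) = mex{0} = 1
G(3) = mex{0,0} = 1
G(4) = mex{1,0} = 2
G(5) = mex{1,1,0} = 2
G(6) = mex{2,1,0,0} = 3
G(7) = mex{2,2,1,0} = 3
G(8) = mex{3,2,1,1,0} = 4
G(9) = mex{3,3,2,1,0} = 4
G(10) = mex{4,3,2,2,1} = 0
G(11) = mex{4,4,3,2,1} = 0
G(12) = mex{0,4,3,3,2} = 1
G(13) = mex{0,0,4,3,2} = 1
G(14) = mex{1,0,4,4,3} = 2
G(15) = mex{1,1,0,4,3} = 2
G(16) = mex{2,1,0,0,4} = 3
G(17) = mex{2,2,1,0,4} = 3
G(18) = mex{3,2,1,1,0} = 4
G(19) = mex{3,3,2,1,0} = 4
G(20) = mex{4,3,2,2,1} = 0
G(21) = mex{4,4,3,2,1} = 0
G(22) = mex{0,4,3,3,2} = 1
Pile A: G(22) = 1.
Pile B: G(13) = 1.
Combined Grundy value = 1 ⊕ 1 = 0.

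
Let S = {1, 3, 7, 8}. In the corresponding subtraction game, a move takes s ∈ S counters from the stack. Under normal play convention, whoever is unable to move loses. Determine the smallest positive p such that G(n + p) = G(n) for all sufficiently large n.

15

n :  0  1  2  3  4  5  6  7  8  9 10 11 12 13 14 15 16 17 18 19 20 21 22 23 24 25 26 27 28 29 30 31
G :  0  1  0  1  0  1  0  1  2  3  2  3  2  3  2  0  1  0  1  0  1  0  1  2  3  2  3  2  3  2  0  1
G(n+15) = G(n) holds for n = 0,…,7 (a full window of length max(S) = 8), so the sequence is purely periodic with period 15.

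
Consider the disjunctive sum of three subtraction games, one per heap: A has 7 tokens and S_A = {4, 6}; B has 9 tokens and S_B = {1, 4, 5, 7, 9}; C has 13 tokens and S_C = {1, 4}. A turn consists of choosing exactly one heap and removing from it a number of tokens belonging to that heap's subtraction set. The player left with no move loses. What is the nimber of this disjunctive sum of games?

1

Heap A, S = {4, 6}:
n : 0 1 2 3 4 5 6 7
G : 0 0 0 0 1 1 1 1
G_A(7) = 1.
Heap B, S = {1, 4, 5, 7, 9}:
G(0) = 0
G(1) = mex{0} = 1
G(2) = mex{1} = 0
G(3) = mex{0} = 1
G(4) = mex{1,0} = 2
G(5) = mex{2,1,0} = 3
G(6) = mex{3,0,1} = 2
G(7) = mex{2,1,0,0} = 3
G(8) = mex{3,2,1,1} = 0
G(9) = mex{0,3,2,0,0} = 1
G_B(9) = 1.
Heap C, S = {1, 4}:
G(0) = 0
G(1) = mex{0} = 1
G(2) = mex{1} = 0
G(3) = mex{0} = 1
G(4) = mex{1,0} = 2
G(5) = mex{2,1} = 0
G(6) = mex{0,0} = 1
G(7) = mex{1,1} = 0
G(8) = mex{0,2} = 1
G(9) = mex{1,0} = 2
G(10) = mex{2,1} = 0
G(11) = mex{0,0} = 1
G(12) = mex{1,1} = 0
G(13) = mex{0,2} = 1
G_C(13) = 1.
Combined Grundy value = 1 ⊕ 1 ⊕ 1 = 1.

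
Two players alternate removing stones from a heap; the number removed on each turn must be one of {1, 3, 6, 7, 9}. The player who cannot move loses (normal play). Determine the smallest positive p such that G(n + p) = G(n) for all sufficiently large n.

12

n :  0  1  2  3  4  5  6  7  8  9 10 11 12 13 14 15 16 17 18 19 20 21 22 23 24 25
G :  0  1  0  1  0  1  2  3  2  3  2  3  0  1  0  1  0  1  2  3  2  3  2  3  0  1
G(n+12) = G(n) holds for n = 0,…,8 (a full window of length max(S) = 9), so the sequence is purely periodic with period 12.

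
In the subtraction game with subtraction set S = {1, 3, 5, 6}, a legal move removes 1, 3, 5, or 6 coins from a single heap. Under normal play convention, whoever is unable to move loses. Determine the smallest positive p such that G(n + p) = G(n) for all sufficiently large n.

G(0) = 0
G(1) = mex{0} = 1
G(2) = mex{1} = 0
G(3) = mex{0,0} = 1
G(4) = mex{1,1} = 0
G(5) = mex{0,0,0} = 1
G(6) = mex{1,1,1,0} = 2
G(7) = mex{2,0,0,1} = 3
G(8) = mex{3,1,1,0} = 2
G(9) = mex{2,2,0,1} = 3
G(10) = mex{3,3,1,0} = 2
G(11) = mex{2,2,2,1} = 0
G(12) = mex{0,3,3,2} = 1
G(13) = mex{1,2,2,3} = 0
G(14) = mex{0,0,3,2} = 1
G(15) = mex{1,1,2,3} = 0
G(16) = mex{0,0,0,2} = 1
G(17) = mex{1,1,1,0} = 2
G(18) = mex{2,0,0,1} = 3
G(19) = mex{3,1,1,0} = 2
G(20) = mex{2,2,0,1} = 3
G(21) = mex{3,3,1,0} = 2
G(22) = mex{2,2,2,1} = 0
G(23) = mex{0,3,3,2} = 1
G(n+11) = G(n) holds for n = 0,…,5 (a full window of length max(S) = 6), so the sequence is purely periodic with period 11.

11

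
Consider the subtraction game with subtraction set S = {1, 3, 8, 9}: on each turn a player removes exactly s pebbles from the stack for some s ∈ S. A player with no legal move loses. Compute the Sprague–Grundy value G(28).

n :  0  1  2  3  4  5  6  7  8  9 10 11 12 13 14 15 16 17 18 19 20 21 22 23 24 25 26 27 28
G :  0  1  0  1  0  1  0  1  2  3  2  3  2  3  2  3  0  1  0  1  0  1  0  1  2  3  2  3  2

2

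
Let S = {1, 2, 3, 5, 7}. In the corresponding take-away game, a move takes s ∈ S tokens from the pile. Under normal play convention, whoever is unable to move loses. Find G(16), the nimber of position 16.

G(0) = 0
G(1) = mex{0} = 1
G(2) = mex{1,0} = 2
G(3) = mex{2,1,0} = 3
G(4) = mex{3,2,1} = 0
G(5) = mex{0,3,2,0} = 1
G(6) = mex{1,0,3,1} = 2
G(7) = mex{2,1,0,2,0} = 3
G(8) = mex{3,2,1,3,1} = 0
G(9) = mex{0,3,2,0,2} = 1
G(10) = mex{1,0,3,1,3} = 2
G(11) = mex{2,1,0,2,0} = 3
G(12) = mex{3,2,1,3,1} = 0
G(13) = mex{0,3,2,0,2} = 1
G(14) = mex{1,0,3,1,3} = 2
G(15) = mex{2,1,0,2,0} = 3
G(16) = mex{3,2,1,3,1} = 0

0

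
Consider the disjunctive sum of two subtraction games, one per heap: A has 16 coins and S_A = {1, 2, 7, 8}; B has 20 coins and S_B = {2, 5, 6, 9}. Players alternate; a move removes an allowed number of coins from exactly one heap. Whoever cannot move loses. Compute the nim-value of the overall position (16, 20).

Heap A, S = {1, 2, 7, 8}:
n :  0  1  2  3  4  5  6  7  8  9 10 11 12 13 14 15 16
G :  0  1  2  0  1  2  0  1  2  0  1  2  0  1  2  0  1
G_A(16) = 1.
Heap B, S = {2, 5, 6, 9}:
G(0) = 0
G(1) = mex{} = 0
G(2) = mex{0} = 1
G(3) = mex{0} = 1
G(4) = mex{1} = 0
G(5) = mex{1,0} = 2
G(6) = mex{0,0,0} = 1
G(7) = mex{2,1,0} = 3
G(8) = mex{1,1,1} = 0
G(9) = mex{3,0,1,0} = 2
G(10) = mex{0,2,0,0} = 1
G(11) = mex{2,1,2,1} = 0
G(12) = mex{1,3,1,1} = 0
G(13) = mex{0,0,3,0} = 1
G(14) = mex{0,2,0,2} = 1
G(15) = mex{1,1,2,1} = 0
G(16) = mex{1,0,1,3} = 2
G(17) = mex{0,0,0,0} = 1
G(18) = mex{2,1,0,2} = 3
G(19) = mex{1,1,1,1} = 0
G(20) = mex{3,0,1,0} = 2
G_B(20) = 2.
Combined Grundy value = 1 ⊕ 2 = 3.

3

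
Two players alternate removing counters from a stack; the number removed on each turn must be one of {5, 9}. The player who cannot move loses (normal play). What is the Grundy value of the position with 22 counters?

1

n :  0  1  2  3  4  5  6  7  8  9 10 11 12 13 14 15 16 17 18 19 20 21 22
G :  0  0  0  0  0  1  1  1  1  1  2  2  2  2  0  0  0  0  0  1  1  1  1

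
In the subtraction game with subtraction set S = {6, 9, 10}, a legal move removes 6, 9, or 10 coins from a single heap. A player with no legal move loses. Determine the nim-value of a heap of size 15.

n :  0  1  2  3  4  5  6  7  8  9 10 11 12 13 14 15
G :  0  0  0  0  0  0  1  1  1  1  1  1  2  2  2  2

2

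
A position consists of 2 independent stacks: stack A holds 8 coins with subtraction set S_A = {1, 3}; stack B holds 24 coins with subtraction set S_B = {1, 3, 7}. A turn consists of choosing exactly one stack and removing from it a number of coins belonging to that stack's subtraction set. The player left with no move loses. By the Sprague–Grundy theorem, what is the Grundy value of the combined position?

0

Stack A, S = {1, 3}:
G(0) = 0
G(1) = mex{0} = 1
G(2) = mex{1} = 0
G(3) = mex{0,0} = 1
G(4) = mex{1,1} = 0
G(5) = mex{0,0} = 1
G(6) = mex{1,1} = 0
G(7) = mex{0,0} = 1
G(8) = mex{1,1} = 0
G_A(8) = 0.
Stack B, S = {1, 3, 7}:
G(0) = 0
G(1) = mex{0} = 1
G(2) = mex{1} = 0
G(3) = mex{0,0} = 1
G(4) = mex{1,1} = 0
G(5) = mex{0,0} = 1
G(6) = mex{1,1} = 0
G(7) = mex{0,0,0} = 1
G(8) = mex{1,1,1} = 0
G(9) = mex{0,0,0} = 1
G(10) = mex{1,1,1} = 0
G(11) = mex{0,0,0} = 1
G(12) = mex{1,1,1} = 0
G(13) = mex{0,0,0} = 1
G(14) = mex{1,1,1} = 0
G(15) = mex{0,0,0} = 1
G(16) = mex{1,1,1} = 0
G(17) = mex{0,0,0} = 1
G(18) = mex{1,1,1} = 0
G(19) = mex{0,0,0} = 1
G(20) = mex{1,1,1} = 0
G(21) = mex{0,0,0} = 1
G(22) = mex{1,1,1} = 0
G(23) = mex{0,0,0} = 1
G(24) = mex{1,1,1} = 0
G_B(24) = 0.
Combined Grundy value = 0 ⊕ 0 = 0.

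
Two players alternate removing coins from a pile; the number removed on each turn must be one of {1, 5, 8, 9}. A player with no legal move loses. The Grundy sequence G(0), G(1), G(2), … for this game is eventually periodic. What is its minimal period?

n :  0  1  2  3  4  5  6  7  8  9 10 11 12 13 14 15 16 17 18 19 20 21 22 23 24 25 26 27 28 29 30 31 32 33
G :  0  1  0  1  0  1  0  1  2  3  2  3  2  3  2  3  0  1  0  1  0  1  0  1  2  3  2  3  2  3  2  3  0  1
G(n+16) = G(n) holds for n = 0,…,8 (a full window of length max(S) = 9), so the sequence is purely periodic with period 16.

16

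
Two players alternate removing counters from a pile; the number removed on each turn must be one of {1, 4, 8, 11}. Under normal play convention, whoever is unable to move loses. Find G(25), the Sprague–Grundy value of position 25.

n :  0  1  2  3  4  5  6  7  8  9 10 11 12 13 14 15 16 17 18 19 20 21 22 23 24 25
G :  0  1  0  1  2  0  1  0  1  2  3  2  0  1  0  1  2  0  1  0  1  2  3  2  0  1

1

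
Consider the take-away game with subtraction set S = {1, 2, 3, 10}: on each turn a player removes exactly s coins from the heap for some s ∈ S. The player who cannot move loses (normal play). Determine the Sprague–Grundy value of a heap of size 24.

n :  0  1  2  3  4  5  6  7  8  9 10 11 12 13 14 15 16 17 18 19 20 21 22 23 24
G :  0  1  2  3  0  1  2  3  0  1  2  3  0  1  2  3  0  1  2  3  0  1  2  3  0

0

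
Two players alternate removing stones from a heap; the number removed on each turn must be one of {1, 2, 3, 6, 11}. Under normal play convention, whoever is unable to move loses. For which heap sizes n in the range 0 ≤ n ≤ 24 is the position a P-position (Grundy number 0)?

0, 4, 8, 12, 16, 20, 24

n :  0  1  2  3  4  5  6  7  8  9 10 11 12 13 14 15 16 17 18 19 20 21 22 23 24
G :  0  1  2  3  0  1  2  3  0  1  2  3  0  1  2  3  0  1  2  3  0  1  2  3  0
P-positions are exactly the n with G(n) = 0.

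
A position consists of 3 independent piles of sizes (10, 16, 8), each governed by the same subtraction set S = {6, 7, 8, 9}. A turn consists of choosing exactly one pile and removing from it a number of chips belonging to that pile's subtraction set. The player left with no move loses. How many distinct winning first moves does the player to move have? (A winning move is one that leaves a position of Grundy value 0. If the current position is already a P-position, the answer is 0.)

All piles use S = {6, 7, 8, 9}:
n :  0  1  2  3  4  5  6  7  8  9 10 11 12 13 14 15 16
G :  0  0  0  0  0  0  1  1  1  1  1  1  2  2  2  0  0
Pile A: G(10) = 1.
Pile B: G(16) = 0.
Pile C: G(8) = 1.
Combined Grundy value = 1 ⊕ 0 ⊕ 1 = 0.
A winning move leaves total XOR = 0, i.e. changes one component's Grundy value g to g ⊕ X where X is the current total.
Pile A: target g' = 1⊕0 = 1, but every legal move changes the Grundy value (mex property), so 0 moves.
Pile B: target g' = 0⊕0 = 0, but every legal move changes the Grundy value (mex property), so 0 moves.
Pile C: target g' = 1⊕0 = 1, but every legal move changes the Grundy value (mex property), so 0 moves.

0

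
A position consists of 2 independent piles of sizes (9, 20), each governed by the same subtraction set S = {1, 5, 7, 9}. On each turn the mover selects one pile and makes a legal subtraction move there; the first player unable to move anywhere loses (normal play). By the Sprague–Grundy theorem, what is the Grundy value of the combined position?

All piles use S = {1, 5, 7, 9}:
n :  0  1  2  3  4  5  6  7  8  9 10 11 12 13 14 15 16 17 18 19 20
G :  0  1  0  1  0  1  0  1  0  1  0  1  0  1  0  1  0  1  0  1  0
Pile A: G(9) = 1.
Pile B: G(20) = 0.
Combined Grundy value = 1 ⊕ 0 = 1.

1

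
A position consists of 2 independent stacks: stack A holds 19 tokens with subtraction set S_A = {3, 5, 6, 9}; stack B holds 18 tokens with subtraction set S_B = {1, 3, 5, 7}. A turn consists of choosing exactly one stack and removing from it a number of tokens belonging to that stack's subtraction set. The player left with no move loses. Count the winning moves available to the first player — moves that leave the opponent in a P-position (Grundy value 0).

2

Stack A, S = {3, 5, 6, 9}:
G(0) = 0
G(1) = mex{} = 0
G(2) = mex{} = 0
G(3) = mex{0} = 1
G(4) = mex{0} = 1
G(5) = mex{0,0} = 1
G(6) = mex{1,0,0} = 2
G(7) = mex{1,0,0} = 2
G(8) = mex{1,1,0} = 2
G(9) = mex{2,1,1,0} = 3
G(10) = mex{2,1,1,0} = 3
G(11) = mex{2,2,1,0} = 3
G(12) = mex{3,2,2,1} = 0
G(13) = mex{3,2,2,1} = 0
G(14) = mex{3,3,2,1} = 0
G(15) = mex{0,3,3,2} = 1
G(16) = mex{0,3,3,2} = 1
G(17) = mex{0,0,3,2} = 1
G(18) = mex{1,0,0,3} = 2
G(19) = mex{1,0,0,3} = 2
G_A(19) = 2.
Stack B, S = {1, 3, 5, 7}:
G(0) = 0
G(1) = mex{0} = 1
G(2) = mex{1} = 0
G(3) = mex{0,0} = 1
G(4) = mex{1,1} = 0
G(5) = mex{0,0,0} = 1
G(6) = mex{1,1,1} = 0
G(7) = mex{0,0,0,0} = 1
G(8) = mex{1,1,1,1} = 0
G(9) = mex{0,0,0,0} = 1
G(10) = mex{1,1,1,1} = 0
G(11) = mex{0,0,0,0} = 1
G(12) = mex{1,1,1,1} = 0
G(13) = mex{0,0,0,0} = 1
G(14) = mex{1,1,1,1} = 0
G(15) = mex{0,0,0,0} = 1
G(16) = mex{1,1,1,1} = 0
G(17) = mex{0,0,0,0} = 1
G(18) = mex{1,1,1,1} = 0
G_B(18) = 0.
Combined Grundy value = 2 ⊕ 0 = 2.
A winning move leaves total XOR = 0, i.e. changes one component's Grundy value g to g ⊕ X where X is the current total.
Stack A: need g' = 2⊕2 = 0. Options: 19−3→G=1, 19−5→G=0, 19−6→G=0, 19−9→G=3. Hits: 2.
Stack B: need g' = 0⊕2 = 2. Options: 18−1→G=1, 18−3→G=1, 18−5→G=1, 18−7→G=1. Hits: 0.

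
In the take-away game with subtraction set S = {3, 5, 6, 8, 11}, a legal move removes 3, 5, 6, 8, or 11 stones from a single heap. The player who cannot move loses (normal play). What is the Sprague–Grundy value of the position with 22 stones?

G(0) = 0
G(1) = mex{} = 0
G(2) = mex{} = 0
G(3) = mex{0} = 1
G(4) = mex{0} = 1
G(5) = mex{0,0} = 1
G(6) = mex{1,0,0} = 2
G(7) = mex{1,0,0} = 2
G(8) = mex{1,1,0,0} = 2
G(9) = mex{2,1,1,0} = 3
G(10) = mex{2,1,1,0} = 3
G(11) = mex{2,2,1,1,0} = 3
G(12) = mex{3,2,2,1,0} = 4
G(13) = mex{3,2,2,1,0} = 4
G(14) = mex{3,3,2,2,1} = 0
G(15) = mex{4,3,3,2,1} = 0
G(16) = mex{4,3,3,2,1} = 0
G(17) = mex{0,4,3,3,2} = 1
G(18) = mex{0,4,4,3,2} = 1
G(19) = mex{0,0,4,3,2} = 1
G(20) = mex{1,0,0,4,3} = 2
G(21) = mex{1,0,0,4,3} = 2
G(22) = mex{1,1,0,0,3} = 2

2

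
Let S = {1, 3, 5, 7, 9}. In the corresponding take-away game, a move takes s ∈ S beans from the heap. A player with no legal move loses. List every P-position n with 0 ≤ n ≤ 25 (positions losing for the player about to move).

n :  0  1  2  3  4  5  6  7  8  9 10 11 12 13 14 15 16 17 18 19 20 21 22 23 24 25
G :  0  1  0  1  0  1  0  1  0  1  0  1  0  1  0  1  0  1  0  1  0  1  0  1  0  1
P-positions are exactly the n with G(n) = 0.

0, 2, 4, 6, 8, 10, 12, 14, 16, 18, 20, 22, 24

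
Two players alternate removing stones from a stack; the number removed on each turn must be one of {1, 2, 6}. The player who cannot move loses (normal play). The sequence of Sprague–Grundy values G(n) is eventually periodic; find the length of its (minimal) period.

7

n :  0  1  2  3  4  5  6  7  8  9 10 11 12 13 14 15
G :  0  1  2  0  1  2  3  0  1  2  0  1  2  3  0  1
G(n+7) = G(n) holds for n = 0,…,5 (a full window of length max(S) = 6), so the sequence is purely periodic with period 7.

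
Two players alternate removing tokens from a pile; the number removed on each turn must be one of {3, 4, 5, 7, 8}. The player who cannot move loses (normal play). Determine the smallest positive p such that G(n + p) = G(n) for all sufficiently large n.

11

n :  0  1  2  3  4  5  6  7  8  9 10 11 12 13 14 15 16 17 18 19 20 21 22 23
G :  0  0  0  1  1  1  2  2  2  3  3  0  0  0  1  1  1  2  2  2  3  3  0  0
G(n+11) = G(n) holds for n = 0,…,7 (a full window of length max(S) = 8), so the sequence is purely periodic with period 11.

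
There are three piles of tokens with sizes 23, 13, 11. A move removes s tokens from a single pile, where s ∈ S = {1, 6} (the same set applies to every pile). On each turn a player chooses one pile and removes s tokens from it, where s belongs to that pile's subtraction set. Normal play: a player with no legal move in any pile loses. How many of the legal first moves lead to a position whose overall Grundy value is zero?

1

All piles use S = {1, 6}:
n :  0  1  2  3  4  5  6  7  8  9 10 11 12 13 14 15 16 17 18 19 20 21 22 23
G :  0  1  0  1  0  1  2  0  1  0  1  0  1  2  0  1  0  1  0  1  2  0  1  0
Pile A: G(23) = 0.
Pile B: G(13) = 2.
Pile C: G(11) = 0.
Combined Grundy value = 0 ⊕ 2 ⊕ 0 = 2.
A winning move leaves total XOR = 0, i.e. changes one component's Grundy value g to g ⊕ X where X is the current total.
Pile A: need g' = 0⊕2 = 2. Options: 23−1→G=1, 23−6→G=1. Hits: 0.
Pile B: need g' = 2⊕2 = 0. Options: 13−1→G=1, 13−6→G=0. Hits: 1.
Pile C: need g' = 0⊕2 = 2. Options: 11−1→G=1, 11−6→G=1. Hits: 0.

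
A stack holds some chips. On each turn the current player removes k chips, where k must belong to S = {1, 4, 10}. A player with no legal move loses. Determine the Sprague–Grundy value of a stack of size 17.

1

G(0) = 0
G(1) = mex{0} = 1
G(2) = mex{1} = 0
G(3) = mex{0} = 1
G(4) = mex{1,0} = 2
G(5) = mex{2,1} = 0
G(6) = mex{0,0} = 1
G(7) = mex{1,1} = 0
G(8) = mex{0,2} = 1
G(9) = mex{1,0} = 2
G(10) = mex{2,1,0} = 3
G(11) = mex{3,0,1} = 2
G(12) = mex{2,1,0} = 3
G(13) = mex{3,2,1} = 0
G(14) = mex{0,3,2} = 1
G(15) = mex{1,2,0} = 3
G(16) = mex{3,3,1} = 0
G(17) = mex{0,0,0} = 1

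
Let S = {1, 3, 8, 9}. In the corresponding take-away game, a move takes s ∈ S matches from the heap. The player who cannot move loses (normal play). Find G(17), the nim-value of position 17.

G(0) = 0
G(1) = mex{0} = 1
G(2) = mex{1} = 0
G(3) = mex{0,0} = 1
G(4) = mex{1,1} = 0
G(5) = mex{0,0} = 1
G(6) = mex{1,1} = 0
G(7) = mex{0,0} = 1
G(8) = mex{1,1,0} = 2
G(9) = mex{2,0,1,0} = 3
G(10) = mex{3,1,0,1} = 2
G(11) = mex{2,2,1,0} = 3
G(12) = mex{3,3,0,1} = 2
G(13) = mex{2,2,1,0} = 3
G(14) = mex{3,3,0,1} = 2
G(15) = mex{2,2,1,0} = 3
G(16) = mex{3,3,2,1} = 0
G(17) = mex{0,2,3,2} = 1

1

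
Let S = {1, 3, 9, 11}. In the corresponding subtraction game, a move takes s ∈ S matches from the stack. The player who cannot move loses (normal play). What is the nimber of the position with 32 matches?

0

n :  0  1  2  3  4  5  6  7  8  9 10 11 12 13 14 15 16 17 18 19 20 21 22 23 24 25 26 27 28 29 30 31 32
G :  0  1  0  1  0  1  0  1  0  1  0  1  0  1  0  1  0  1  0  1  0  1  0  1  0  1  0  1  0  1  0  1  0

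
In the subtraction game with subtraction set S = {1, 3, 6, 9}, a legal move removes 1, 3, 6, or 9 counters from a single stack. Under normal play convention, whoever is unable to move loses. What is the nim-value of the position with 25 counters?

G(0) = 0
G(1) = mex{0} = 1
G(2) = mex{1} = 0
G(3) = mex{0,0} = 1
G(4) = mex{1,1} = 0
G(5) = mex{0,0} = 1
G(6) = mex{1,1,0} = 2
G(7) = mex{2,0,1} = 3
G(8) = mex{3,1,0} = 2
G(9) = mex{2,2,1,0} = 3
G(10) = mex{3,3,0,1} = 2
G(11) = mex{2,2,1,0} = 3
G(12) = mex{3,3,2,1} = 0
G(13) = mex{0,2,3,0} = 1
G(14) = mex{1,3,2,1} = 0
G(15) = mex{0,0,3,2} = 1
G(16) = mex{1,1,2,3} = 0
G(17) = mex{0,0,3,2} = 1
G(18) = mex{1,1,0,3} = 2
G(19) = mex{2,0,1,2} = 3
G(20) = mex{3,1,0,3} = 2
G(21) = mex{2,2,1,0} = 3
G(22) = mex{3,3,0,1} = 2
G(23) = mex{2,2,1,0} = 3
G(24) = mex{3,3,2,1} = 0
G(25) = mex{0,2,3,0} = 1

1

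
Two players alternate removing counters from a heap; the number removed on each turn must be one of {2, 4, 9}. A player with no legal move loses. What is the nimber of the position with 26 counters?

G(0) = 0
G(1) = mex{} = 0
G(2) = mex{0} = 1
G(3) = mex{0} = 1
G(4) = mex{1,0} = 2
G(5) = mex{1,0} = 2
G(6) = mex{2,1} = 0
G(7) = mex{2,1} = 0
G(8) = mex{0,2} = 1
G(9) = mex{0,2,0} = 1
G(10) = mex{1,0,0} = 2
G(11) = mex{1,0,1} = 2
G(12) = mex{2,1,1} = 0
G(13) = mex{2,1,2} = 0
G(14) = mex{0,2,2} = 1
G(15) = mex{0,2,0} = 1
G(16) = mex{1,0,0} = 2
G(17) = mex{1,0,1} = 2
G(18) = mex{2,1,1} = 0
G(19) = mex{2,1,2} = 0
G(20) = mex{0,2,2} = 1
G(21) = mex{0,2,0} = 1
G(22) = mex{1,0,0} = 2
G(23) = mex{1,0,1} = 2
G(24) = mex{2,1,1} = 0
G(25) = mex{2,1,2} = 0
G(26) = mex{0,2,2} = 1

1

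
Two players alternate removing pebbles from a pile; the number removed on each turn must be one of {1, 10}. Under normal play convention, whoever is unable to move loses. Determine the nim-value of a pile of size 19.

0

n :  0  1  2  3  4  5  6  7  8  9 10 11 12 13 14 15 16 17 18 19
G :  0  1  0  1  0  1  0  1  0  1  2  0  1  0  1  0  1  0  1  0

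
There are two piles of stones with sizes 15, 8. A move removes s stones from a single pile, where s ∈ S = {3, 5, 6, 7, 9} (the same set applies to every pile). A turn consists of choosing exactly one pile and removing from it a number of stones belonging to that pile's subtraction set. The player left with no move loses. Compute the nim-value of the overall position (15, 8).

All piles use S = {3, 5, 6, 7, 9}:
n :  0  1  2  3  4  5  6  7  8  9 10 11 12 13 14 15
G :  0  0  0  1  1  1  2  2  2  3  3  3  0  0  0  1
Pile A: G(15) = 1.
Pile B: G(8) = 2.
Combined Grundy value = 1 ⊕ 2 = 3.

3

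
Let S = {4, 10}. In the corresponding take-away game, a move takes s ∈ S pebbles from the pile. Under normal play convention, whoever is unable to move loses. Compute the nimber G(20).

n :  0  1  2  3  4  5  6  7  8  9 10 11 12 13 14 15 16 17 18 19 20
G :  0  0  0  0  1  1  1  1  0  0  2  2  1  1  0  0  0  0  1  1  1

1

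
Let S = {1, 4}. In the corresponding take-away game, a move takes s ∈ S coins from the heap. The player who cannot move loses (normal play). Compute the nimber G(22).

0

G(0) = 0
G(1) = mex{0} = 1
G(2) = mex{1} = 0
G(3) = mex{0} = 1
G(4) = mex{1,0} = 2
G(5) = mex{2,1} = 0
G(6) = mex{0,0} = 1
G(7) = mex{1,1} = 0
G(8) = mex{0,2} = 1
G(9) = mex{1,0} = 2
G(10) = mex{2,1} = 0
G(11) = mex{0,0} = 1
G(12) = mex{1,1} = 0
G(13) = mex{0,2} = 1
G(14) = mex{1,0} = 2
G(15) = mex{2,1} = 0
G(16) = mex{0,0} = 1
G(17) = mex{1,1} = 0
G(18) = mex{0,2} = 1
G(19) = mex{1,0} = 2
G(20) = mex{2,1} = 0
G(21) = mex{0,0} = 1
G(22) = mex{1,1} = 0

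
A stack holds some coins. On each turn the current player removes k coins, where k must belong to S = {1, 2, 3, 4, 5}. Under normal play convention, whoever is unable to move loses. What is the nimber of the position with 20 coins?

n :  0  1  2  3  4  5  6  7  8  9 10 11 12 13 14 15 16 17 18 19 20
G :  0  1  2  3  4  5  0  1  2  3  4  5  0  1  2  3  4  5  0  1  2

2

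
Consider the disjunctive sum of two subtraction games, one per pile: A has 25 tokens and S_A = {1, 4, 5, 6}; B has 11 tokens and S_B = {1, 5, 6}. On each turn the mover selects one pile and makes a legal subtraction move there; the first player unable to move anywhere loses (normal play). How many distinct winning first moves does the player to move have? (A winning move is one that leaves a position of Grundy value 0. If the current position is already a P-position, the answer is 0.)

1

Pile A, S = {1, 4, 5, 6}:
G(0) = 0
G(1) = mex{0} = 1
G(2) = mex{1} = 0
G(3) = mex{0} = 1
G(4) = mex{1,0} = 2
G(5) = mex{2,1,0} = 3
G(6) = mex{3,0,1,0} = 2
G(7) = mex{2,1,0,1} = 3
G(8) = mex{3,2,1,0} = 4
G(9) = mex{4,3,2,1} = 0
G(10) = mex{0,2,3,2} = 1
G(11) = mex{1,3,2,3} = 0
G(12) = mex{0,4,3,2} = 1
G(13) = mex{1,0,4,3} = 2
G(14) = mex{2,1,0,4} = 3
G(15) = mex{3,0,1,0} = 2
G(16) = mex{2,1,0,1} = 3
G(17) = mex{3,2,1,0} = 4
G(18) = mex{4,3,2,1} = 0
G(19) = mex{0,2,3,2} = 1
G(20) = mex{1,3,2,3} = 0
G(21) = mex{0,4,3,2} = 1
G(22) = mex{1,0,4,3} = 2
G(23) = mex{2,1,0,4} = 3
G(24) = mex{3,0,1,0} = 2
G(25) = mex{2,1,0,1} = 3
G_A(25) = 3.
Pile B, S = {1, 5, 6}:
n :  0  1  2  3  4  5  6  7  8  9 10 11
G :  0  1  0  1  0  1  2  3  2  3  2  0
G_B(11) = 0.
Combined Grundy value = 3 ⊕ 0 = 3.
A winning move leaves total XOR = 0, i.e. changes one component's Grundy value g to g ⊕ X where X is the current total.
Pile A: need g' = 3⊕3 = 0. Options: 25−1→G=2, 25−4→G=1, 25−5→G=0, 25−6→G=1. Hits: 1.
Pile B: need g' = 0⊕3 = 3. Options: 11−1→G=2, 11−5→G=2, 11−6→G=1. Hits: 0.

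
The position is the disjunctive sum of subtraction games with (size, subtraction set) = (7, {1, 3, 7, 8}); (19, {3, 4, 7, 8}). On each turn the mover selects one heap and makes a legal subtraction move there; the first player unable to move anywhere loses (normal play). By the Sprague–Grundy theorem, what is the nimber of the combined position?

3

Heap A, S = {1, 3, 7, 8}:
G(0) = 0
G(1) = mex{0} = 1
G(2) = mex{1} = 0
G(3) = mex{0,0} = 1
G(4) = mex{1,1} = 0
G(5) = mex{0,0} = 1
G(6) = mex{1,1} = 0
G(7) = mex{0,0,0} = 1
G_A(7) = 1.
Heap B, S = {3, 4, 7, 8}:
G(0) = 0
G(1) = mex{} = 0
G(2) = mex{} = 0
G(3) = mex{0} = 1
G(4) = mex{0,0} = 1
G(5) = mex{0,0} = 1
G(6) = mex{1,0} = 2
G(7) = mex{1,1,0} = 2
G(8) = mex{1,1,0,0} = 2
G(9) = mex{2,1,0,0} = 3
G(10) = mex{2,2,1,0} = 3
G(11) = mex{2,2,1,1} = 0
G(12) = mex{3,2,1,1} = 0
G(13) = mex{3,3,2,1} = 0
G(14) = mex{0,3,2,2} = 1
G(15) = mex{0,0,2,2} = 1
G(16) = mex{0,0,3,2} = 1
G(17) = mex{1,0,3,3} = 2
G(18) = mex{1,1,0,3} = 2
G(19) = mex{1,1,0,0} = 2
G_B(19) = 2.
Combined Grundy value = 1 ⊕ 2 = 3.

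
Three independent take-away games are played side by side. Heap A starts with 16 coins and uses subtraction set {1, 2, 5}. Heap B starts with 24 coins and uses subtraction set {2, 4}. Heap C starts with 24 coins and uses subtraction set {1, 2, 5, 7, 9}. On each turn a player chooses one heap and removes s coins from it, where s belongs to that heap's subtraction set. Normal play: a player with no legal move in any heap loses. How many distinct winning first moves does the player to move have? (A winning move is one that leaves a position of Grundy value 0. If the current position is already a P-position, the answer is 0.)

Heap A, S = {1, 2, 5}:
n :  0  1  2  3  4  5  6  7  8  9 10 11 12 13 14 15 16
G :  0  1  2  0  1  2  0  1  2  0  1  2  0  1  2  0  1
G_A(16) = 1.
Heap B, S = {2, 4}:
G(0) = 0
G(1) = mex{} = 0
G(2) = mex{0} = 1
G(3) = mex{0} = 1
G(4) = mex{1,0} = 2
G(5) = mex{1,0} = 2
G(6) = mex{2,1} = 0
G(7) = mex{2,1} = 0
G(8) = mex{0,2} = 1
G(9) = mex{0,2} = 1
G(10) = mex{1,0} = 2
G(11) = mex{1,0} = 2
G(12) = mex{2,1} = 0
G(13) = mex{2,1} = 0
G(14) = mex{0,2} = 1
G(15) = mex{0,2} = 1
G(16) = mex{1,0} = 2
G(17) = mex{1,0} = 2
G(18) = mex{2,1} = 0
G(19) = mex{2,1} = 0
G(20) = mex{0,2} = 1
G(21) = mex{0,2} = 1
G(22) = mex{1,0} = 2
G(23) = mex{1,0} = 2
G(24) = mex{2,1} = 0
G_B(24) = 0.
Heap C, S = {1, 2, 5, 7, 9}:
G(0) = 0
G(1) = mex{0} = 1
G(2) = mex{1,0} = 2
G(3) = mex{2,1} = 0
G(4) = mex{0,2} = 1
G(5) = mex{1,0,0} = 2
G(6) = mex{2,1,1} = 0
G(7) = mex{0,2,2,0} = 1
G(8) = mex{1,0,0,1} = 2
G(9) = mex{2,1,1,2,0} = 3
G(10) = mex{3,2,2,0,1} = 4
G(11) = mex{4,3,0,1,2} = 5
G(12) = mex{5,4,1,2,0} = 3
G(13) = mex{3,5,2,0,1} = 4
G(14) = mex{4,3,3,1,2} = 0
G(15) = mex{0,4,4,2,0} = 1
G(16) = mex{1,0,5,3,1} = 2
G(17) = mex{2,1,3,4,2} = 0
G(18) = mex{0,2,4,5,3} = 1
G(19) = mex{1,0,0,3,4} = 2
G(20) = mex{2,1,1,4,5} = 0
G(21) = mex{0,2,2,0,3} = 1
G(22) = mex{1,0,0,1,4} = 2
G(23) = mex{2,1,1,2,0} = 3
G(24) = mex{3,2,2,0,1} = 4
G_C(24) = 4.
Combined Grundy value = 1 ⊕ 0 ⊕ 4 = 5.
A winning move leaves total XOR = 0, i.e. changes one component's Grundy value g to g ⊕ X where X is the current total.
Heap A: need g' = 1⊕5 = 4. Options: 16−1→G=0, 16−2→G=2, 16−5→G=2. Hits: 0.
Heap B: need g' = 0⊕5 = 5. Options: 24−2→G=2, 24−4→G=1. Hits: 0.
Heap C: need g' = 4⊕5 = 1. Options: 24−1→G=3, 24−2→G=2, 24−5→G=2, 24−7→G=0, 24−9→G=1. Hits: 1.

1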